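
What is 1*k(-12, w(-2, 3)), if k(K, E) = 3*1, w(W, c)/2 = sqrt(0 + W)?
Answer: 3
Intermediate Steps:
w(W, c) = 2*sqrt(W) (w(W, c) = 2*sqrt(0 + W) = 2*sqrt(W))
k(K, E) = 3
1*k(-12, w(-2, 3)) = 1*3 = 3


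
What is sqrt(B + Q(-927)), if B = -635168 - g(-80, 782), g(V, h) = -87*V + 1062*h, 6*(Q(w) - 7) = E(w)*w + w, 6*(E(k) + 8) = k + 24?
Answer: I*sqrt(5793085)/2 ≈ 1203.4*I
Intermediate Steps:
E(k) = -4 + k/6 (E(k) = -8 + (k + 24)/6 = -8 + (24 + k)/6 = -8 + (4 + k/6) = -4 + k/6)
Q(w) = 7 + w/6 + w*(-4 + w/6)/6 (Q(w) = 7 + ((-4 + w/6)*w + w)/6 = 7 + (w*(-4 + w/6) + w)/6 = 7 + (w + w*(-4 + w/6))/6 = 7 + (w/6 + w*(-4 + w/6)/6) = 7 + w/6 + w*(-4 + w/6)/6)
B = -1472612 (B = -635168 - (-87*(-80) + 1062*782) = -635168 - (6960 + 830484) = -635168 - 1*837444 = -635168 - 837444 = -1472612)
sqrt(B + Q(-927)) = sqrt(-1472612 + (7 - 1/2*(-927) + (1/36)*(-927)**2)) = sqrt(-1472612 + (7 + 927/2 + (1/36)*859329)) = sqrt(-1472612 + (7 + 927/2 + 95481/4)) = sqrt(-1472612 + 97363/4) = sqrt(-5793085/4) = I*sqrt(5793085)/2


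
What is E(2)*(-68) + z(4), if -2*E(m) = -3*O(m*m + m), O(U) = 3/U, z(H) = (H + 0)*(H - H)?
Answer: -51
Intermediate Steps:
z(H) = 0 (z(H) = H*0 = 0)
E(m) = 9/(2*(m + m²)) (E(m) = -(-3)*3/(m*m + m)/2 = -(-3)*3/(m² + m)/2 = -(-3)*3/(m + m²)/2 = -(-9)/(2*(m + m²)) = 9/(2*(m + m²)))
E(2)*(-68) + z(4) = ((9/2)/(2*(1 + 2)))*(-68) + 0 = ((9/2)*(½)/3)*(-68) + 0 = ((9/2)*(½)*(⅓))*(-68) + 0 = (¾)*(-68) + 0 = -51 + 0 = -51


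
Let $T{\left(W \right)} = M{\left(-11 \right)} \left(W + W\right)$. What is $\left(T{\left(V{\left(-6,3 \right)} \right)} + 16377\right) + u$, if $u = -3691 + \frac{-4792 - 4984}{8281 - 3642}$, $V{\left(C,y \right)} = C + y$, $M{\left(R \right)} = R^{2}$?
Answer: $\frac{55472664}{4639} \approx 11958.0$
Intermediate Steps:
$T{\left(W \right)} = 242 W$ ($T{\left(W \right)} = \left(-11\right)^{2} \left(W + W\right) = 121 \cdot 2 W = 242 W$)
$u = - \frac{17132325}{4639}$ ($u = -3691 - \frac{9776}{4639} = - \frac{17132325}{4639} \approx -3693.1$)
$\left(T{\left(V{\left(-6,3 \right)} \right)} + 16377\right) + u = \left(242 \left(-6 + 3\right) + 16377\right) - \frac{17132325}{4639} = \left(242 \left(-3\right) + 16377\right) - \frac{17132325}{4639} = \left(-726 + 16377\right) - \frac{17132325}{4639} = 15651 - \frac{17132325}{4639} = \frac{55472664}{4639}$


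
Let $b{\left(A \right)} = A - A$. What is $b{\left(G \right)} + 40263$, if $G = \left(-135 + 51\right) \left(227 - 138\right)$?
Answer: $40263$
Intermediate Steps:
$G = -7476$ ($G = \left(-84\right) 89 = -7476$)
$b{\left(A \right)} = 0$
$b{\left(G \right)} + 40263 = 0 + 40263 = 40263$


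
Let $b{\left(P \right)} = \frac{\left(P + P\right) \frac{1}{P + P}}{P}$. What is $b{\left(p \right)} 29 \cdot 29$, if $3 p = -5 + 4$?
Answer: $-2523$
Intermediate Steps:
$p = - \frac{1}{3}$ ($p = \frac{-5 + 4}{3} = \frac{1}{3} \left(-1\right) = - \frac{1}{3} \approx -0.33333$)
$b{\left(P \right)} = \frac{1}{P}$ ($b{\left(P \right)} = \frac{2 P \frac{1}{2 P}}{P} = 1 \frac{1}{P} = \frac{1}{P}$)
$b{\left(p \right)} 29 \cdot 29 = \frac{1}{- \frac{1}{3}} \cdot 29 \cdot 29 = \left(-3\right) 29 \cdot 29 = \left(-87\right) 29 = -2523$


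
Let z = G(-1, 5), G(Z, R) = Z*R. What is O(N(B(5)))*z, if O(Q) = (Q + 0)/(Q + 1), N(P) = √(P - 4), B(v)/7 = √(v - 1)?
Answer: -50/9 + 5*√10/9 ≈ -3.7987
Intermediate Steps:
B(v) = 7*√(-1 + v) (B(v) = 7*√(v - 1) = 7*√(-1 + v))
G(Z, R) = R*Z
z = -5 (z = 5*(-1) = -5)
N(P) = √(-4 + P)
O(Q) = Q/(1 + Q)
O(N(B(5)))*z = (√(-4 + 7*√(-1 + 5))/(1 + √(-4 + 7*√(-1 + 5))))*(-5) = (√(-4 + 7*√4)/(1 + √(-4 + 7*√4)))*(-5) = (√(-4 + 7*2)/(1 + √(-4 + 7*2)))*(-5) = (√(-4 + 14)/(1 + √(-4 + 14)))*(-5) = (√10/(1 + √10))*(-5) = -5*√10/(1 + √10)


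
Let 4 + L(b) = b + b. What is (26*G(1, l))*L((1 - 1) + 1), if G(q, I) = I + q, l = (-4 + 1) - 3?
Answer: 260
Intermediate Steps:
l = -6 (l = -3 - 3 = -6)
L(b) = -4 + 2*b (L(b) = -4 + (b + b) = -4 + 2*b)
(26*G(1, l))*L((1 - 1) + 1) = (26*(-6 + 1))*(-4 + 2*((1 - 1) + 1)) = (26*(-5))*(-4 + 2*(0 + 1)) = -130*(-4 + 2*1) = -130*(-4 + 2) = -130*(-2) = 260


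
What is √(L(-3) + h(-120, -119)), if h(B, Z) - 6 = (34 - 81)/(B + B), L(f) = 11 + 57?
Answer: √267105/60 ≈ 8.6137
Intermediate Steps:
L(f) = 68
h(B, Z) = 6 - 47/(2*B) (h(B, Z) = 6 + (34 - 81)/(B + B) = 6 - 47*1/(2*B) = 6 - 47/(2*B))
√(L(-3) + h(-120, -119)) = √(68 + (6 - 47/2/(-120))) = √(68 + (6 - 47/2*(-1/120))) = √(68 + (6 + 47/240)) = √(68 + 1487/240) = √(17807/240) = √267105/60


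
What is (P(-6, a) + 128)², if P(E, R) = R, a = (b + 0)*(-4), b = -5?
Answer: 21904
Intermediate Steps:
a = 20 (a = (-5 + 0)*(-4) = -5*(-4) = 20)
(P(-6, a) + 128)² = (20 + 128)² = 148² = 21904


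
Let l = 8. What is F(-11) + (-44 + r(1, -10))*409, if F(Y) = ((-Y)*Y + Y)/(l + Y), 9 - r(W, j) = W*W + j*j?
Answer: -55580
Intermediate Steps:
r(W, j) = 9 - W**2 - j**2 (r(W, j) = 9 - (W*W + j*j) = 9 - (W**2 + j**2) = 9 + (-W**2 - j**2) = 9 - W**2 - j**2)
F(Y) = (Y - Y**2)/(8 + Y) (F(Y) = ((-Y)*Y + Y)/(8 + Y) = (-Y**2 + Y)/(8 + Y) = (Y - Y**2)/(8 + Y))
F(-11) + (-44 + r(1, -10))*409 = -11*(1 - 1*(-11))/(8 - 11) + (-44 + (9 - 1*1**2 - 1*(-10)**2))*409 = -11*(1 + 11)/(-3) + (-44 + (9 - 1*1 - 1*100))*409 = -11*(-1/3)*12 + (-44 + (9 - 1 - 100))*409 = 44 + (-44 - 92)*409 = 44 - 136*409 = 44 - 55624 = -55580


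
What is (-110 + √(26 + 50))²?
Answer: 12176 - 440*√19 ≈ 10258.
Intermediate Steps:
(-110 + √(26 + 50))² = (-110 + √76)² = (-110 + 2*√19)²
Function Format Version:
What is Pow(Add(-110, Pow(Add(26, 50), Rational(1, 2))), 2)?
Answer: Add(12176, Mul(-440, Pow(19, Rational(1, 2)))) ≈ 10258.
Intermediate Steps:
Pow(Add(-110, Pow(Add(26, 50), Rational(1, 2))), 2) = Pow(Add(-110, Pow(76, Rational(1, 2))), 2) = Pow(Add(-110, Mul(2, Pow(19, Rational(1, 2)))), 2)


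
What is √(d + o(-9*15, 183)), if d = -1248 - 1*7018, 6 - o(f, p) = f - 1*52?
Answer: 3*I*√897 ≈ 89.85*I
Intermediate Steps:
o(f, p) = 58 - f (o(f, p) = 6 - (f - 1*52) = 6 - (f - 52) = 6 - (-52 + f) = 6 + (52 - f) = 58 - f)
d = -8266 (d = -1248 - 7018 = -8266)
√(d + o(-9*15, 183)) = √(-8266 + (58 - (-9)*15)) = √(-8266 + (58 - 1*(-135))) = √(-8266 + (58 + 135)) = √(-8266 + 193) = √(-8073) = 3*I*√897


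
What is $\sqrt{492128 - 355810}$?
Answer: $7 \sqrt{2782} \approx 369.21$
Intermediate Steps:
$\sqrt{492128 - 355810} = \sqrt{136318} = 7 \sqrt{2782}$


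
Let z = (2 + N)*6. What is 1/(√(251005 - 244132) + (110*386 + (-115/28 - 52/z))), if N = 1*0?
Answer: 299538204/12715815400873 - 7056*√6873/12715815400873 ≈ 2.3510e-5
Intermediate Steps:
N = 0
z = 12 (z = (2 + 0)*6 = 2*6 = 12)
1/(√(251005 - 244132) + (110*386 + (-115/28 - 52/z))) = 1/(√(251005 - 244132) + (110*386 + (-115/28 - 52/12))) = 1/(√6873 + (42460 + (-115*1/28 - 52*1/12))) = 1/(√6873 + (42460 + (-115/28 - 13/3))) = 1/(√6873 + (42460 - 709/84)) = 1/(√6873 + 3565931/84) = 1/(3565931/84 + √6873)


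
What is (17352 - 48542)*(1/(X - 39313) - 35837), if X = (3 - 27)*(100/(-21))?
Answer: 306702195046060/274391 ≈ 1.1178e+9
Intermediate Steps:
X = 800/7 (X = -2400*(-1)/21 = -24*(-100/21) = 800/7 ≈ 114.29)
(17352 - 48542)*(1/(X - 39313) - 35837) = (17352 - 48542)*(1/(800/7 - 39313) - 35837) = -31190*(1/(-274391/7) - 35837) = -31190*(-7/274391 - 35837) = -31190*(-9833350274/274391) = 306702195046060/274391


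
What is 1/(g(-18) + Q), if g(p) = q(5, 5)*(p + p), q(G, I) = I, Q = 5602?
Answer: 1/5422 ≈ 0.00018443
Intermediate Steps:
g(p) = 10*p (g(p) = 5*(p + p) = 5*(2*p) = 10*p)
1/(g(-18) + Q) = 1/(10*(-18) + 5602) = 1/(-180 + 5602) = 1/5422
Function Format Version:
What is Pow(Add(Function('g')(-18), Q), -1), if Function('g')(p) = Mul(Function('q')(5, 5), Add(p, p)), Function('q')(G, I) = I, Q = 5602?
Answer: Rational(1, 5422) ≈ 0.00018443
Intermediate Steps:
Function('g')(p) = Mul(10, p) (Function('g')(p) = Mul(5, Add(p, p)) = Mul(5, Mul(2, p)) = Mul(10, p))
Pow(Add(Function('g')(-18), Q), -1) = Pow(Add(Mul(10, -18), 5602), -1) = Pow(Add(-180, 5602), -1) = Pow(5422, -1) = Rational(1, 5422)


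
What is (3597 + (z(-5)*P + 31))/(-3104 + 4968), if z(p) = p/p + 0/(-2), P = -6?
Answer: 1811/932 ≈ 1.9431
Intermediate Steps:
z(p) = 1 (z(p) = 1 + 0*(-½) = 1 + 0 = 1)
(3597 + (z(-5)*P + 31))/(-3104 + 4968) = (3597 + (1*(-6) + 31))/(-3104 + 4968) = (3597 + (-6 + 31))/1864 = (3597 + 25)*(1/1864) = 3622*(1/1864) = 1811/932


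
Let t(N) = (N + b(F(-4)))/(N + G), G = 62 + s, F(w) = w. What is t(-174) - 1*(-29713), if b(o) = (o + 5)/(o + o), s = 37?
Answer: 17829193/600 ≈ 29715.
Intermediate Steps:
b(o) = (5 + o)/(2*o) (b(o) = (5 + o)/((2*o)) = (5 + o)*(1/(2*o)) = (5 + o)/(2*o))
G = 99 (G = 62 + 37 = 99)
t(N) = (-⅛ + N)/(99 + N) (t(N) = (N + (½)*(5 - 4)/(-4))/(N + 99) = (N + (½)*(-¼)*1)/(99 + N) = (N - ⅛)/(99 + N) = (-⅛ + N)/(99 + N))
t(-174) - 1*(-29713) = (-⅛ - 174)/(99 - 174) - 1*(-29713) = -1393/8/(-75) + 29713 = -1/75*(-1393/8) + 29713 = 1393/600 + 29713 = 17829193/600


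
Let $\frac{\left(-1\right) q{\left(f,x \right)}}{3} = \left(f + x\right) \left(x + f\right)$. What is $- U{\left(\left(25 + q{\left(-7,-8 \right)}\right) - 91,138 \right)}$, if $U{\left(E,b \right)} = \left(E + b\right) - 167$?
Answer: $770$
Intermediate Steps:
$q{\left(f,x \right)} = - 3 \left(f + x\right)^{2}$ ($q{\left(f,x \right)} = - 3 \left(f + x\right) \left(x + f\right) = - 3 \left(f + x\right) \left(f + x\right) = - 3 \left(f + x\right)^{2}$)
$U{\left(E,b \right)} = -167 + E + b$
$- U{\left(\left(25 + q{\left(-7,-8 \right)}\right) - 91,138 \right)} = - (-167 + \left(\left(25 - 3 \left(-7 - 8\right)^{2}\right) - 91\right) + 138) = - (-167 + \left(\left(25 - 3 \left(-15\right)^{2}\right) - 91\right) + 138) = - (-167 + \left(\left(25 - 675\right) - 91\right) + 138) = - (-167 - 741 + 138) = \left(-1\right) \left(-770\right) = 770$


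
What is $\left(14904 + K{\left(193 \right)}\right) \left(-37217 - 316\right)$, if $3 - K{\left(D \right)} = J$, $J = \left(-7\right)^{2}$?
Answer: $-557665314$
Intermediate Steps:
$J = 49$
$K{\left(D \right)} = -46$ ($K{\left(D \right)} = 3 - 49 = -46$)
$\left(14904 + K{\left(193 \right)}\right) \left(-37217 - 316\right) = \left(14904 - 46\right) \left(-37217 - 316\right) = 14858 \left(-37533\right) = -557665314$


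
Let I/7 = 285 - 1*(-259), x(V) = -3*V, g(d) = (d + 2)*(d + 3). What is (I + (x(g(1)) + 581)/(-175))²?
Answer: 17734515241/1225 ≈ 1.4477e+7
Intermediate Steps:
g(d) = (2 + d)*(3 + d)
I = 3808 (I = 7*(285 - 1*(-259)) = 7*(285 + 259) = 7*544 = 3808)
(I + (x(g(1)) + 581)/(-175))² = (3808 + (-3*(6 + 1² + 5*1) + 581)/(-175))² = (3808 + (-3*(6 + 1 + 5) + 581)*(-1/175))² = (3808 + (-3*12 + 581)*(-1/175))² = (3808 + (-36 + 581)*(-1/175))² = (3808 + 545*(-1/175))² = (3808 - 109/35)² = (133171/35)² = 17734515241/1225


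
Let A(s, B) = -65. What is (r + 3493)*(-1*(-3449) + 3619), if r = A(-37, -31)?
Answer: 24229104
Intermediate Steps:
r = -65
(r + 3493)*(-1*(-3449) + 3619) = (-65 + 3493)*(-1*(-3449) + 3619) = 3428*(3449 + 3619) = 3428*7068 = 24229104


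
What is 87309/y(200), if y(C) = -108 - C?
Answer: -87309/308 ≈ -283.47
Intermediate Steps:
87309/y(200) = 87309/(-108 - 1*200) = 87309/(-108 - 200) = 87309/(-308) = 87309*(-1/308) = -87309/308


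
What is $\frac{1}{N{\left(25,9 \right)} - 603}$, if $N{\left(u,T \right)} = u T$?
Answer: $- \frac{1}{378} \approx -0.0026455$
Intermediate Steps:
$N{\left(u,T \right)} = T u$
$\frac{1}{N{\left(25,9 \right)} - 603} = \frac{1}{9 \cdot 25 - 603} = \frac{1}{225 - 603} = \frac{1}{-378} = - \frac{1}{378}$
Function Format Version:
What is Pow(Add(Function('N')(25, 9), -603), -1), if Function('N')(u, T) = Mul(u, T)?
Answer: Rational(-1, 378) ≈ -0.0026455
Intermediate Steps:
Function('N')(u, T) = Mul(T, u)
Pow(Add(Function('N')(25, 9), -603), -1) = Pow(Add(Mul(9, 25), -603), -1) = Pow(Add(225, -603), -1) = Pow(-378, -1) = Rational(-1, 378)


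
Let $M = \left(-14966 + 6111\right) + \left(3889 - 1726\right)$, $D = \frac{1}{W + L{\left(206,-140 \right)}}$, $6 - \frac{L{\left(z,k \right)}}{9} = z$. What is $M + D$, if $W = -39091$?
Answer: $- \frac{273642573}{40891} \approx -6692.0$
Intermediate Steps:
$L{\left(z,k \right)} = 54 - 9 z$
$D = - \frac{1}{40891}$ ($D = \frac{1}{-39091 + \left(54 - 1854\right)} = \frac{1}{-39091 - 1800} = \frac{1}{-40891} = - \frac{1}{40891} \approx -2.4455 \cdot 10^{-5}$)
$M = -6692$ ($M = -8855 + 2163 = -6692$)
$M + D = -6692 - \frac{1}{40891} = - \frac{273642573}{40891}$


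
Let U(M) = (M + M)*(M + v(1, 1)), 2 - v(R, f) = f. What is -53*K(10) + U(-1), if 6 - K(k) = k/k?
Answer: -265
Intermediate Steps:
v(R, f) = 2 - f
K(k) = 5 (K(k) = 6 - k/k = 6 - 1*1 = 6 - 1 = 5)
U(M) = 2*M*(1 + M) (U(M) = (M + M)*(M + (2 - 1*1)) = (2*M)*(M + (2 - 1)) = (2*M)*(M + 1) = (2*M)*(1 + M) = 2*M*(1 + M))
-53*K(10) + U(-1) = -53*5 + 2*(-1)*(1 - 1) = -265 + 2*(-1)*0 = -265 + 0 = -265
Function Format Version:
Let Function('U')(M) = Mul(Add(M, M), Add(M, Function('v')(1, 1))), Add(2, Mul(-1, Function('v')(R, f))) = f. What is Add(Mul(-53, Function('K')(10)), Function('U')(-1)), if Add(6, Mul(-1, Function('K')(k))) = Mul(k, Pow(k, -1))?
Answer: -265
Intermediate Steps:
Function('v')(R, f) = Add(2, Mul(-1, f))
Function('K')(k) = 5 (Function('K')(k) = Add(6, Mul(-1, Mul(k, Pow(k, -1)))) = Add(6, Mul(-1, 1)) = Add(6, -1) = 5)
Function('U')(M) = Mul(2, M, Add(1, M)) (Function('U')(M) = Mul(Add(M, M), Add(M, Add(2, Mul(-1, 1)))) = Mul(Mul(2, M), Add(M, Add(2, -1))) = Mul(Mul(2, M), Add(M, 1)) = Mul(Mul(2, M), Add(1, M)) = Mul(2, M, Add(1, M)))
Add(Mul(-53, Function('K')(10)), Function('U')(-1)) = Add(Mul(-53, 5), Mul(2, -1, Add(1, -1))) = Add(-265, Mul(2, -1, 0)) = Add(-265, 0) = -265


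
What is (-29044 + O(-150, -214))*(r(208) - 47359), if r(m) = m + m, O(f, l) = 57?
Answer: 1360736741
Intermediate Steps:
r(m) = 2*m
(-29044 + O(-150, -214))*(r(208) - 47359) = (-29044 + 57)*(2*208 - 47359) = -28987*(416 - 47359) = -28987*(-46943) = 1360736741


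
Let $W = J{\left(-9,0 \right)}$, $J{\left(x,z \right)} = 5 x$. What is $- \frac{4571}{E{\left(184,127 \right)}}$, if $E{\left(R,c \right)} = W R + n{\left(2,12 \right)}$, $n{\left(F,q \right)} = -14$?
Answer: $\frac{4571}{8294} \approx 0.55112$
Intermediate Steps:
$W = -45$ ($W = 5 \left(-9\right) = -45$)
$E{\left(R,c \right)} = -14 - 45 R$ ($E{\left(R,c \right)} = - 45 R - 14 = -14 - 45 R$)
$- \frac{4571}{E{\left(184,127 \right)}} = - \frac{4571}{-14 - 8280} = - \frac{4571}{-8294} = \left(-4571\right) \left(- \frac{1}{8294}\right) = \frac{4571}{8294}$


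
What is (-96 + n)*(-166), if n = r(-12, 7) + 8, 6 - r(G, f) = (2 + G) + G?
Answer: 9960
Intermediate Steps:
r(G, f) = 4 - 2*G (r(G, f) = 6 - ((2 + G) + G) = 6 - (2 + 2*G) = 6 + (-2 - 2*G) = 4 - 2*G)
n = 36 (n = (4 - 2*(-12)) + 8 = (4 + 24) + 8 = 28 + 8 = 36)
(-96 + n)*(-166) = (-96 + 36)*(-166) = -60*(-166) = 9960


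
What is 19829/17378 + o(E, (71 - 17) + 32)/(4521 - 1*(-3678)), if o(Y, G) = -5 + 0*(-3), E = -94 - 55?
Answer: 162491081/142482222 ≈ 1.1404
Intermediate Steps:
E = -149
o(Y, G) = -5 (o(Y, G) = -5 + 0 = -5)
19829/17378 + o(E, (71 - 17) + 32)/(4521 - 1*(-3678)) = 19829/17378 - 5/(4521 - 1*(-3678)) = 19829*(1/17378) - 5/(4521 + 3678) = 19829/17378 - 5/8199 = 162491081/142482222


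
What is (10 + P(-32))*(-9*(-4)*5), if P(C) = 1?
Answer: 1980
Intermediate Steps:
(10 + P(-32))*(-9*(-4)*5) = (10 + 1)*(-9*(-4)*5) = 11*(36*5) = 11*180 = 1980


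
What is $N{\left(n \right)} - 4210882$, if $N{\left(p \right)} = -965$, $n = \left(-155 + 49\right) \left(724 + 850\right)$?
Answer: $-4211847$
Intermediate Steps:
$n = -166844$ ($n = \left(-106\right) 1574 = -166844$)
$N{\left(n \right)} - 4210882 = -965 - 4210882 = -4211847$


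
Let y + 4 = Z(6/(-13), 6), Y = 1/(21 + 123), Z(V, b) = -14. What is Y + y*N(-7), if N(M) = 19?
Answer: -49247/144 ≈ -341.99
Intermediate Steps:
Y = 1/144 ≈ 0.0069444
y = -18 (y = -4 - 14 = -18)
Y + y*N(-7) = 1/144 - 18*19 = 1/144 - 342 = -49247/144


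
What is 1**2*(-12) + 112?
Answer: 100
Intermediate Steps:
1**2*(-12) + 112 = 1*(-12) + 112 = -12 + 112 = 100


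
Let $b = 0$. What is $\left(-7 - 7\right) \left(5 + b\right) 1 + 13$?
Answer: $-57$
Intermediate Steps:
$\left(-7 - 7\right) \left(5 + b\right) 1 + 13 = \left(-7 - 7\right) \left(5 + 0\right) 1 + 13 = \left(-7 - 7\right) 5 \cdot 1 + 13 = \left(-14\right) 5 + 13 = -70 + 13 = -57$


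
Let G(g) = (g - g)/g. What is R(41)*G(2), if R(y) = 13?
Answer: 0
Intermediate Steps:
G(g) = 0 (G(g) = 0/g = 0)
R(41)*G(2) = 13*0 = 0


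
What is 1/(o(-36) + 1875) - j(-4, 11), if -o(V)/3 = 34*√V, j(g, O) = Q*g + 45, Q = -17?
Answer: -146529074/1296723 + 68*I/432241 ≈ -113.0 + 0.00015732*I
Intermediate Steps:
j(g, O) = 45 - 17*g (j(g, O) = -17*g + 45 = 45 - 17*g)
o(V) = -102*√V
1/(o(-36) + 1875) - j(-4, 11) = 1/(-612*I + 1875) - (45 - 17*(-4)) = 1/(-612*I + 1875) - (45 + 68) = 1/(-612*I + 1875) - 1*113 = 1/(1875 - 612*I) - 113 = (1875 + 612*I)/3890169 - 113 = -113 + (1875 + 612*I)/3890169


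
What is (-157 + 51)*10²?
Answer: -10600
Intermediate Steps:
(-157 + 51)*10² = -106*100 = -10600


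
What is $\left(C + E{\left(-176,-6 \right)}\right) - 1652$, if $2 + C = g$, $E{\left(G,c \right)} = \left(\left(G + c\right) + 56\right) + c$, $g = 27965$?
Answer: $26179$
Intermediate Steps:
$E{\left(G,c \right)} = 56 + G + 2 c$ ($E{\left(G,c \right)} = \left(56 + G + c\right) + c = 56 + G + 2 c$)
$C = 27963$ ($C = -2 + 27965 = 27963$)
$\left(C + E{\left(-176,-6 \right)}\right) - 1652 = \left(27963 + \left(56 - 176 + 2 \left(-6\right)\right)\right) - 1652 = \left(27963 - 132\right) - 1652 = 27831 - 1652 = 26179$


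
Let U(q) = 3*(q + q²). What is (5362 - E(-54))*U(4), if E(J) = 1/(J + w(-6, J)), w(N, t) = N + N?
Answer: 3538930/11 ≈ 3.2172e+5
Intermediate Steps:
w(N, t) = 2*N
E(J) = 1/(-12 + J) (E(J) = 1/(J + 2*(-6)) = 1/(J - 12) = 1/(-12 + J))
U(q) = 3*q + 3*q²
(5362 - E(-54))*U(4) = (5362 - 1/(-12 - 54))*(3*4*(1 + 4)) = (5362 - 1/(-66))*(3*4*5) = (5362 - 1*(-1/66))*60 = (5362 + 1/66)*60 = (353893/66)*60 = 3538930/11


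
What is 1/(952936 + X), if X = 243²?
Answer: 1/1011985 ≈ 9.8816e-7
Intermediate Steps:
X = 59049
1/(952936 + X) = 1/(952936 + 59049) = 1/1011985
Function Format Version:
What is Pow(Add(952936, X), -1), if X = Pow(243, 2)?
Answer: Rational(1, 1011985) ≈ 9.8816e-7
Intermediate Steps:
X = 59049
Pow(Add(952936, X), -1) = Pow(Add(952936, 59049), -1) = Pow(1011985, -1) = Rational(1, 1011985)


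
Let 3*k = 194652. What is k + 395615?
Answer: 460499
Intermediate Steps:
k = 64884 (k = (⅓)*194652 = 64884)
k + 395615 = 64884 + 395615 = 460499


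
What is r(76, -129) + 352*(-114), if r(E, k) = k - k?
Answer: -40128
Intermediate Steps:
r(E, k) = 0
r(76, -129) + 352*(-114) = 0 + 352*(-114) = 0 - 40128 = -40128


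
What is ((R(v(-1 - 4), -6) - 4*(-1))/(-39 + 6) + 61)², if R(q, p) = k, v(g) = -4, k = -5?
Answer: 4056196/1089 ≈ 3724.7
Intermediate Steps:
R(q, p) = -5
((R(v(-1 - 4), -6) - 4*(-1))/(-39 + 6) + 61)² = ((-5 - 4*(-1))/(-39 + 6) + 61)² = ((-5 + 4)/(-33) + 61)² = (-1*(-1/33) + 61)² = (1/33 + 61)² = (2014/33)² = 4056196/1089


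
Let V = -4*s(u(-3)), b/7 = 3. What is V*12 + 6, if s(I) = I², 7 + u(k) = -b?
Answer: -37626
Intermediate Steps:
b = 21 (b = 7*3 = 21)
u(k) = -28 (u(k) = -7 - 1*21 = -7 - 21 = -28)
V = -3136 (V = -4*(-28)² = -4*784 = -3136)
V*12 + 6 = -3136*12 + 6 = -37632 + 6 = -37626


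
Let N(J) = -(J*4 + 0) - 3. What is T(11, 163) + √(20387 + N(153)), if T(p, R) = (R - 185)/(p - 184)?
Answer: 22/173 + 2*√4943 ≈ 140.74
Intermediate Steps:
T(p, R) = (-185 + R)/(-184 + p)
N(J) = -3 - 4*J (N(J) = -(4*J + 0) - 3 = -4*J - 3 = -3 - 4*J)
T(11, 163) + √(20387 + N(153)) = (-185 + 163)/(-184 + 11) + √(20387 + (-3 - 4*153)) = -22/(-173) + √(20387 + (-3 - 612)) = -1/173*(-22) + √(20387 - 615) = 22/173 + √19772 = 22/173 + 2*√4943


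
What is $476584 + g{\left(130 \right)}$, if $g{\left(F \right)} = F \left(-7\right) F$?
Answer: $358284$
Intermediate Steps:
$g{\left(F \right)} = - 7 F^{2}$ ($g{\left(F \right)} = - 7 F F = - 7 F^{2}$)
$476584 + g{\left(130 \right)} = 476584 - 7 \cdot 130^{2} = 476584 - 118300 = 358284$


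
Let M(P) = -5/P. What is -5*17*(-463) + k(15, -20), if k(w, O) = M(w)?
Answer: 118064/3 ≈ 39355.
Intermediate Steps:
k(w, O) = -5/w
-5*17*(-463) + k(15, -20) = -5*17*(-463) - 5/15 = -85*(-463) - 5*1/15 = 39355 - ⅓ = 118064/3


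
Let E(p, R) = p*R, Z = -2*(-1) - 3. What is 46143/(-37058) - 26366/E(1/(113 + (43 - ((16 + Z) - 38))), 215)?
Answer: -174905670557/7967470 ≈ -21952.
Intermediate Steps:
Z = -1 (Z = 2 - 3 = -1)
E(p, R) = R*p
46143/(-37058) - 26366/E(1/(113 + (43 - ((16 + Z) - 38))), 215) = 46143/(-37058) - (4113096/215 - 26366*((16 - 1) - 38)/215) = 46143*(-1/37058) - (4113096/215 - 26366*(15 - 38)/215) = -46143/37058 - 26366/(215/(113 + (43 - 1*(-23)))) = -46143/37058 - 26366/(215/(113 + (43 + 23))) = -46143/37058 - 26366/(215/(113 + 66)) = -46143/37058 - 26366/(215/179) = -46143/37058 - 26366/(215*(1/179)) = -46143/37058 - 26366/215/179 = -46143/37058 - 26366*179/215 = -46143/37058 - 4719514/215 = -174905670557/7967470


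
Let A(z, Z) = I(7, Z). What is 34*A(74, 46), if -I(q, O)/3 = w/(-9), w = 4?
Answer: 136/3 ≈ 45.333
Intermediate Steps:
I(q, O) = 4/3 (I(q, O) = -12/(-9) = -12*(-1)/9 = -3*(-4/9) = 4/3)
A(z, Z) = 4/3
34*A(74, 46) = 34*(4/3) = 136/3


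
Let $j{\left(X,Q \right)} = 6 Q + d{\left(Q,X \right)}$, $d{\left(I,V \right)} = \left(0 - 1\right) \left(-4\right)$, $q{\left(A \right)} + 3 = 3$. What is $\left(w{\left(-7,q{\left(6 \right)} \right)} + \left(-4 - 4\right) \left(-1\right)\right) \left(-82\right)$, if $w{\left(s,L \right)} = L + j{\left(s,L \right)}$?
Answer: $-984$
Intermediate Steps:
$q{\left(A \right)} = 0$ ($q{\left(A \right)} = -3 + 3 = 0$)
$d{\left(I,V \right)} = 4$ ($d{\left(I,V \right)} = \left(-1\right) \left(-4\right) = 4$)
$j{\left(X,Q \right)} = 4 + 6 Q$ ($j{\left(X,Q \right)} = 6 Q + 4 = 4 + 6 Q$)
$w{\left(s,L \right)} = 4 + 7 L$ ($w{\left(s,L \right)} = L + \left(4 + 6 L\right) = 4 + 7 L$)
$\left(w{\left(-7,q{\left(6 \right)} \right)} + \left(-4 - 4\right) \left(-1\right)\right) \left(-82\right) = \left(\left(4 + 7 \cdot 0\right) + \left(-4 - 4\right) \left(-1\right)\right) \left(-82\right) = \left(\left(4 + 0\right) - -8\right) \left(-82\right) = \left(4 + 8\right) \left(-82\right) = 12 \left(-82\right) = -984$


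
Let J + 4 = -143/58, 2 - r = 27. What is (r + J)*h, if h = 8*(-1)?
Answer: 7300/29 ≈ 251.72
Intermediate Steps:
h = -8
r = -25 (r = 2 - 1*27 = 2 - 27 = -25)
J = -375/58 (J = -4 - 143/58 = -375/58 ≈ -6.4655)
(r + J)*h = (-25 - 375/58)*(-8) = -1825/58*(-8) = 7300/29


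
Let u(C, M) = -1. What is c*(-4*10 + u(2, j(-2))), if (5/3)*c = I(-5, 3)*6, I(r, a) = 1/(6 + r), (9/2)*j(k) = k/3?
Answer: -738/5 ≈ -147.60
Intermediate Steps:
j(k) = 2*k/27 (j(k) = 2*(k/3)/9 = 2*k/27)
c = 18/5 (c = 3*(6/(6 - 5))/5 = 3*(6/1)/5 = 3*(1*6)/5 = (⅗)*6 = 18/5 ≈ 3.6000)
c*(-4*10 + u(2, j(-2))) = 18*(-4*10 - 1)/5 = 18*(-40 - 1)/5 = (18/5)*(-41) = -738/5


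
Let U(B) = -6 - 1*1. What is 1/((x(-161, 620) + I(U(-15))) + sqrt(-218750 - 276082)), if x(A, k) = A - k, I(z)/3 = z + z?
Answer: -823/1172161 - 52*I*sqrt(183)/1172161 ≈ -0.00070212 - 0.00060012*I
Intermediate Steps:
U(B) = -7 (U(B) = -6 - 1 = -7)
I(z) = 6*z (I(z) = 3*(z + z) = 3*(2*z) = 6*z)
1/((x(-161, 620) + I(U(-15))) + sqrt(-218750 - 276082)) = 1/(((-161 - 1*620) + 6*(-7)) + sqrt(-218750 - 276082)) = 1/(((-161 - 620) - 42) + sqrt(-494832)) = 1/((-781 - 42) + 52*I*sqrt(183)) = 1/(-823 + 52*I*sqrt(183))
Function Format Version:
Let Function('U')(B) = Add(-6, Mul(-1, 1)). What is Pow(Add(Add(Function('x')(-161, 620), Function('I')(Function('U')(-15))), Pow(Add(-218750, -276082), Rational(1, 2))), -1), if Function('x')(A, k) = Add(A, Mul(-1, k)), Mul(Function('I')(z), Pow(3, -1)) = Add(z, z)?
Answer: Add(Rational(-823, 1172161), Mul(Rational(-52, 1172161), I, Pow(183, Rational(1, 2)))) ≈ Add(-0.00070212, Mul(-0.00060012, I))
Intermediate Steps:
Function('U')(B) = -7 (Function('U')(B) = Add(-6, -1) = -7)
Function('I')(z) = Mul(6, z) (Function('I')(z) = Mul(3, Add(z, z)) = Mul(3, Mul(2, z)) = Mul(6, z))
Pow(Add(Add(Function('x')(-161, 620), Function('I')(Function('U')(-15))), Pow(Add(-218750, -276082), Rational(1, 2))), -1) = Pow(Add(Add(Add(-161, Mul(-1, 620)), Mul(6, -7)), Pow(Add(-218750, -276082), Rational(1, 2))), -1) = Pow(Add(Add(Add(-161, -620), -42), Pow(-494832, Rational(1, 2))), -1) = Pow(Add(Add(-781, -42), Mul(52, I, Pow(183, Rational(1, 2)))), -1) = Pow(Add(-823, Mul(52, I, Pow(183, Rational(1, 2)))), -1)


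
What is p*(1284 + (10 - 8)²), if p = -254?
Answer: -327152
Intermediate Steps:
p*(1284 + (10 - 8)²) = -254*(1284 + (10 - 8)²) = -254*(1284 + 2²) = -254*(1284 + 4) = -254*1288 = -327152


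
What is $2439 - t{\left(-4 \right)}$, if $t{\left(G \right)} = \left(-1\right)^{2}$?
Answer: $2438$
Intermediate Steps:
$t{\left(G \right)} = 1$
$2439 - t{\left(-4 \right)} = 2439 - 1 = 2438$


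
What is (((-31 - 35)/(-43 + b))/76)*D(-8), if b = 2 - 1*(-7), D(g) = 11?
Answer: 363/1292 ≈ 0.28096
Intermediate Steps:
b = 9 (b = 2 + 7 = 9)
(((-31 - 35)/(-43 + b))/76)*D(-8) = (((-31 - 35)/(-43 + 9))/76)*11 = (-66/(-34)*(1/76))*11 = (-66*(-1/34)*(1/76))*11 = ((33/17)*(1/76))*11 = (33/1292)*11 = 363/1292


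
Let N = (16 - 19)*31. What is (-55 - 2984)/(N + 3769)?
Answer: -3039/3676 ≈ -0.82671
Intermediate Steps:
N = -93 (N = -3*31 = -93)
(-55 - 2984)/(N + 3769) = (-55 - 2984)/(-93 + 3769) = -3039/3676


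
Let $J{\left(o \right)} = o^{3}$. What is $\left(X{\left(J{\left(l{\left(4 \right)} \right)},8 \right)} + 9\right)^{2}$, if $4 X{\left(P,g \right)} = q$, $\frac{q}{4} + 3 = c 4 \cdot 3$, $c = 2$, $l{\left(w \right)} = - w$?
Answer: $900$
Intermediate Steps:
$q = 84$ ($q = -12 + 4 \cdot 2 \cdot 4 \cdot 3 = -12 + 4 \cdot 2 \cdot 12 = -12 + 4 \cdot 24 = -12 + 96 = 84$)
$X{\left(P,g \right)} = 21$ ($X{\left(P,g \right)} = \frac{1}{4} \cdot 84 = 21$)
$\left(X{\left(J{\left(l{\left(4 \right)} \right)},8 \right)} + 9\right)^{2} = \left(21 + 9\right)^{2} = 30^{2} = 900$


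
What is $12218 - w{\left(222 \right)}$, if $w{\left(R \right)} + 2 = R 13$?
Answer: $9334$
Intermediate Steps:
$w{\left(R \right)} = -2 + 13 R$ ($w{\left(R \right)} = -2 + R 13 = -2 + 13 R$)
$12218 - w{\left(222 \right)} = 12218 - \left(-2 + 13 \cdot 222\right) = 12218 - \left(-2 + 2886\right) = 12218 - 2884 = 9334$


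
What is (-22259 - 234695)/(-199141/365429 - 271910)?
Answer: 93898443266/99363998531 ≈ 0.94499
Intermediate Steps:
(-22259 - 234695)/(-199141/365429 - 271910) = -256954/(-199141*1/365429 - 271910) = -256954/(-199141/365429 - 271910) = -256954/(-99363998531/365429) = -256954*(-365429/99363998531) = 93898443266/99363998531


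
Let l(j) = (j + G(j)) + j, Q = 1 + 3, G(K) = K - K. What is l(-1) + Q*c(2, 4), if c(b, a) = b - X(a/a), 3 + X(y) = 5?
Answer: -2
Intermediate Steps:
X(y) = 2 (X(y) = -3 + 5 = 2)
G(K) = 0
Q = 4
c(b, a) = -2 + b (c(b, a) = b - 1*2 = b - 2 = -2 + b)
l(j) = 2*j (l(j) = (j + 0) + j = j + j = 2*j)
l(-1) + Q*c(2, 4) = 2*(-1) + 4*(-2 + 2) = -2 + 4*0 = -2 + 0 = -2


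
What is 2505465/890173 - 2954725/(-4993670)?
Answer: 3028336364795/889046040982 ≈ 3.4063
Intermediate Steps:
2505465/890173 - 2954725/(-4993670) = 2505465*(1/890173) - 2954725*(-1/4993670) = 2505465/890173 + 590945/998734 = 3028336364795/889046040982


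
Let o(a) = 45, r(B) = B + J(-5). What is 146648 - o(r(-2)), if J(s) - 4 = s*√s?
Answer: 146603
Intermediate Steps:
J(s) = 4 + s^(3/2) (J(s) = 4 + s*√s = 4 + s^(3/2))
r(B) = 4 + B - 5*I*√5 (r(B) = B + (4 + (-5)^(3/2)) = B + (4 - 5*I*√5) = 4 + B - 5*I*√5)
146648 - o(r(-2)) = 146648 - 1*45 = 146648 - 45 = 146603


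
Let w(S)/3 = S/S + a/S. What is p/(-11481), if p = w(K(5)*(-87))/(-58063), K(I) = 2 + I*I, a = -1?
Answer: 2350/521964480249 ≈ 4.5022e-9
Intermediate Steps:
K(I) = 2 + I**2
w(S) = 3 - 3/S (w(S) = 3*(S/S - 1/S) = 3*(1 - 1/S) = 3 - 3/S)
p = -2350/45463329 (p = (3 - 3*(-1/(87*(2 + 5**2))))/(-58063) = (3 - 3*(-1/(87*(2 + 25))))*(-1/58063) = (3 - 3/(27*(-87)))*(-1/58063) = (3 - 3/(-2349))*(-1/58063) = (3 - 3*(-1/2349))*(-1/58063) = (3 + 1/783)*(-1/58063) = (2350/783)*(-1/58063) = -2350/45463329 ≈ -5.1690e-5)
p/(-11481) = -2350/45463329/(-11481) = -2350/45463329*(-1/11481) = 2350/521964480249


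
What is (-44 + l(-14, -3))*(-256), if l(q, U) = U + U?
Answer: 12800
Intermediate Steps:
l(q, U) = 2*U
(-44 + l(-14, -3))*(-256) = (-44 + 2*(-3))*(-256) = (-44 - 6)*(-256) = -50*(-256) = 12800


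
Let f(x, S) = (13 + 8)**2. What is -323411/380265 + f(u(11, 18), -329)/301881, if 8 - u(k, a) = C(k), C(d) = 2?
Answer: -32487979742/38264926155 ≈ -0.84903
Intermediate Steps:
u(k, a) = 6 (u(k, a) = 8 - 1*2 = 8 - 2 = 6)
f(x, S) = 441 (f(x, S) = 21**2 = 441)
-323411/380265 + f(u(11, 18), -329)/301881 = -323411/380265 + 441/301881 = -323411*1/380265 + 441*(1/301881) = -323411/380265 + 147/100627 = -32487979742/38264926155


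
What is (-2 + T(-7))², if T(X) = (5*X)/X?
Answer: 9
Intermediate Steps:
T(X) = 5
(-2 + T(-7))² = (-2 + 5)² = 3² = 9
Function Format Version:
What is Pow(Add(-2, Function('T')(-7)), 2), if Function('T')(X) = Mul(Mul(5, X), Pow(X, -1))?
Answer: 9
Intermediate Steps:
Function('T')(X) = 5
Pow(Add(-2, Function('T')(-7)), 2) = Pow(Add(-2, 5), 2) = Pow(3, 2) = 9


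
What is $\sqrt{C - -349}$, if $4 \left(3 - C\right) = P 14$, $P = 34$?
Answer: $\sqrt{233} \approx 15.264$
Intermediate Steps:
$C = -116$ ($C = 3 - \frac{34 \cdot 14}{4} = 3 - 119 = -116$)
$\sqrt{C - -349} = \sqrt{-116 - -349} = \sqrt{-116 + 349} = \sqrt{233}$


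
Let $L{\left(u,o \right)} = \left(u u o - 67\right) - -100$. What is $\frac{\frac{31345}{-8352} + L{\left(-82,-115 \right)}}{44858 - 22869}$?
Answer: $- \frac{6458023249}{183652128} \approx -35.164$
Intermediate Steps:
$L{\left(u,o \right)} = 33 + o u^{2}$ ($L{\left(u,o \right)} = \left(u^{2} o - 67\right) + 100 = \left(o u^{2} - 67\right) + 100 = \left(-67 + o u^{2}\right) + 100 = 33 + o u^{2}$)
$\frac{\frac{31345}{-8352} + L{\left(-82,-115 \right)}}{44858 - 22869} = \frac{\frac{31345}{-8352} + \left(33 - 115 \left(-82\right)^{2}\right)}{44858 - 22869} = \frac{31345 \left(- \frac{1}{8352}\right) + \left(33 - 773260\right)}{21989} = \left(- \frac{31345}{8352} + \left(33 - 773260\right)\right) \frac{1}{21989} = \left(- \frac{31345}{8352} - 773227\right) \frac{1}{21989} = \left(- \frac{6458023249}{8352}\right) \frac{1}{21989} = - \frac{6458023249}{183652128}$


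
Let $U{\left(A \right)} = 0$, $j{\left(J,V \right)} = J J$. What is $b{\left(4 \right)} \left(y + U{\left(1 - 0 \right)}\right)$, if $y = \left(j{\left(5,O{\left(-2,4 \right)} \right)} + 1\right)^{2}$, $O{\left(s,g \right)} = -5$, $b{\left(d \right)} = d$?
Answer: $2704$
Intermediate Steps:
$j{\left(J,V \right)} = J^{2}$
$y = 676$ ($y = \left(5^{2} + 1\right)^{2} = \left(25 + 1\right)^{2} = 26^{2} = 676$)
$b{\left(4 \right)} \left(y + U{\left(1 - 0 \right)}\right) = 4 \left(676 + 0\right) = 4 \cdot 676 = 2704$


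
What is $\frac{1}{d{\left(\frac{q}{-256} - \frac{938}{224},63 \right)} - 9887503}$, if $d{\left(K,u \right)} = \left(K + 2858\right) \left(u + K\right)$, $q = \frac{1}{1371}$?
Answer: $- \frac{123184152576}{1197308469767899103} \approx -1.0288 \cdot 10^{-7}$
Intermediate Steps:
$q = \frac{1}{1371} \approx 0.00072939$
$d{\left(K,u \right)} = \left(2858 + K\right) \left(K + u\right)$
$\frac{1}{d{\left(\frac{q}{-256} - \frac{938}{224},63 \right)} - 9887503} = \frac{1}{\left(\left(\frac{1}{1371 \left(-256\right)} - \frac{938}{224}\right)^{2} + 2858 \left(\frac{1}{1371 \left(-256\right)} - \frac{938}{224}\right) + 2858 \cdot 63 + \left(\frac{1}{1371 \left(-256\right)} - \frac{938}{224}\right) 63\right) - 9887503} = \frac{1}{\left(\left(\frac{1}{1371} \left(- \frac{1}{256}\right) - \frac{67}{16}\right)^{2} + 2858 \left(\frac{1}{1371} \left(- \frac{1}{256}\right) - \frac{67}{16}\right) + 180054 + \left(\frac{1}{1371} \left(- \frac{1}{256}\right) - \frac{67}{16}\right) 63\right) - 9887503} = \frac{1}{\left(\left(- \frac{1}{350976} - \frac{67}{16}\right)^{2} + 2858 \left(- \frac{1}{350976} - \frac{67}{16}\right) + 180054 + \left(- \frac{1}{350976} - \frac{67}{16}\right) 63\right) - 9887503} = \frac{1}{\left(\left(- \frac{1469713}{350976}\right)^{2} + 2858 \left(- \frac{1469713}{350976}\right) + 180054 - \frac{30863973}{116992}\right) - 9887503} = \frac{1}{\left(\frac{2160056302369}{123184152576} - \frac{2100219877}{175488} + 180054 - \frac{30863973}{116992}\right) - 9887503} = \frac{1}{\frac{20675208379758625}{123184152576} - 9887503} = \frac{1}{- \frac{1197308469767899103}{123184152576}} = - \frac{123184152576}{1197308469767899103}$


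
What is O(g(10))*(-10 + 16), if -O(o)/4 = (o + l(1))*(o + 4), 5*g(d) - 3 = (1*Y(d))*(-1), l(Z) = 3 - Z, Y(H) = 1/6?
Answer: -21098/75 ≈ -281.31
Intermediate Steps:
Y(H) = 1/6
g(d) = 17/30 (g(d) = 3/5 + ((1*(1/6))*(-1))/5 = 3/5 + ((1/6)*(-1))/5 = 3/5 + (1/5)*(-1/6) = 3/5 - 1/30 = 17/30)
O(o) = -4*(2 + o)*(4 + o) (O(o) = -4*(o + (3 - 1*1))*(o + 4) = -4*(o + (3 - 1))*(4 + o) = -4*(o + 2)*(4 + o) = -4*(2 + o)*(4 + o))
O(g(10))*(-10 + 16) = (-32 - 24*17/30 - 4*(17/30)**2)*(-10 + 16) = (-32 - 68/5 - 4*289/900)*6 = (-32 - 68/5 - 289/225)*6 = -10549/225*6 = -21098/75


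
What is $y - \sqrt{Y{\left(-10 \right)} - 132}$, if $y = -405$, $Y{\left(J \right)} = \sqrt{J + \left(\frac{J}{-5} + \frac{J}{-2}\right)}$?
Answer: $-405 - \sqrt{-132 + i \sqrt{3}} \approx -405.08 - 11.489 i$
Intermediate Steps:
$Y{\left(J \right)} = \frac{\sqrt{30} \sqrt{J}}{10}$ ($Y{\left(J \right)} = \sqrt{J + \left(J \left(- \frac{1}{5}\right) + J \left(- \frac{1}{2}\right)\right)} = \sqrt{J - \frac{7 J}{10}} = \sqrt{\frac{3 J}{10}} = \frac{\sqrt{30} \sqrt{J}}{10}$)
$y - \sqrt{Y{\left(-10 \right)} - 132} = -405 - \sqrt{\frac{\sqrt{30} \sqrt{-10}}{10} - 132} = -405 - \sqrt{\frac{\sqrt{30} i \sqrt{10}}{10} - 132} = -405 - \sqrt{i \sqrt{3} - 132} = -405 - \sqrt{-132 + i \sqrt{3}}$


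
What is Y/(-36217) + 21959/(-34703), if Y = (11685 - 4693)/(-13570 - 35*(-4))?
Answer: -5340245004957/8439670869965 ≈ -0.63276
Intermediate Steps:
Y = -3496/6715 (Y = 6992/(-13570 + 140) = 6992/(-13430) = 6992*(-1/13430) = -3496/6715 ≈ -0.52063)
Y/(-36217) + 21959/(-34703) = -3496/6715/(-36217) + 21959/(-34703) = -3496/6715*(-1/36217) + 21959*(-1/34703) = 3496/243197155 - 21959/34703 = -5340245004957/8439670869965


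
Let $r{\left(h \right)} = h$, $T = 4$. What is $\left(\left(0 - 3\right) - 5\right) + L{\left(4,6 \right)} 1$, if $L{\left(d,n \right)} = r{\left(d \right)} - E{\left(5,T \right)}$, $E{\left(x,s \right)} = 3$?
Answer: $-7$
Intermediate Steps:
$L{\left(d,n \right)} = -3 + d$ ($L{\left(d,n \right)} = d - 3 = -3 + d$)
$\left(\left(0 - 3\right) - 5\right) + L{\left(4,6 \right)} 1 = \left(\left(0 - 3\right) - 5\right) + \left(-3 + 4\right) 1 = \left(-3 - 5\right) + 1 \cdot 1 = -8 + 1 = -7$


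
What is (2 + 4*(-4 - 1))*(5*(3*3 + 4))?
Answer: -1170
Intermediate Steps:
(2 + 4*(-4 - 1))*(5*(3*3 + 4)) = (2 + 4*(-5))*(5*(9 + 4)) = (2 - 20)*(5*13) = -18*65 = -1170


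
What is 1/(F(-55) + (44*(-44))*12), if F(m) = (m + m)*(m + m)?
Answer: -1/11132 ≈ -8.9831e-5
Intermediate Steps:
F(m) = 4*m² (F(m) = (2*m)*(2*m) = 4*m²)
1/(F(-55) + (44*(-44))*12) = 1/(4*(-55)² + (44*(-44))*12) = 1/(4*3025 - 1936*12) = 1/(12100 - 23232) = 1/(-11132) = -1/11132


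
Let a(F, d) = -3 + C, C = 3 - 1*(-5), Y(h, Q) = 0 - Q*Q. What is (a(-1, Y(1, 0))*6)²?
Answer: 900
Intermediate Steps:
Y(h, Q) = -Q² (Y(h, Q) = 0 - Q² = -Q²)
C = 8 (C = 3 + 5 = 8)
a(F, d) = 5 (a(F, d) = -3 + 8 = 5)
(a(-1, Y(1, 0))*6)² = (5*6)² = 30² = 900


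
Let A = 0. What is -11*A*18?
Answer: 0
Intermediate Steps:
-11*A*18 = -11*0*18 = 0*18 = 0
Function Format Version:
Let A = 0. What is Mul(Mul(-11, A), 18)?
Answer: 0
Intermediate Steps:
Mul(Mul(-11, A), 18) = Mul(Mul(-11, 0), 18) = Mul(0, 18) = 0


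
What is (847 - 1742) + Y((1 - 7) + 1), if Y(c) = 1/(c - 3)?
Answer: -7161/8 ≈ -895.13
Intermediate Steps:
Y(c) = 1/(-3 + c)
(847 - 1742) + Y((1 - 7) + 1) = (847 - 1742) + 1/(-3 + ((1 - 7) + 1)) = -895 + 1/(-3 + (-6 + 1)) = -895 + 1/(-3 - 5) = -895 + 1/(-8) = -895 - ⅛ = -7161/8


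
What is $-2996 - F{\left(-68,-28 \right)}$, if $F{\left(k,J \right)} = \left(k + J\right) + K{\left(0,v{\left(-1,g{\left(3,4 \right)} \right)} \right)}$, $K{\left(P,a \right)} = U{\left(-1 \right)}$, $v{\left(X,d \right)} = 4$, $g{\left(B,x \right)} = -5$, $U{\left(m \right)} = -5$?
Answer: $-2895$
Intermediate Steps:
$K{\left(P,a \right)} = -5$
$F{\left(k,J \right)} = -5 + J + k$ ($F{\left(k,J \right)} = \left(k + J\right) - 5 = \left(J + k\right) - 5 = -5 + J + k$)
$-2996 - F{\left(-68,-28 \right)} = -2996 - \left(-5 - 28 - 68\right) = -2996 - -101 = -2996 + 101 = -2895$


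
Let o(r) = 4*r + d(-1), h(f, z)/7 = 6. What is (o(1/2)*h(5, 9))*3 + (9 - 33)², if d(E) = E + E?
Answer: 576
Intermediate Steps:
h(f, z) = 42 (h(f, z) = 7*6 = 42)
d(E) = 2*E
o(r) = -2 + 4*r (o(r) = 4*r + 2*(-1) = 4*r - 2 = -2 + 4*r)
(o(1/2)*h(5, 9))*3 + (9 - 33)² = ((-2 + 4*(1/2))*42)*3 + (9 - 33)² = ((-2 + 4*(1*(½)))*42)*3 + (-24)² = ((-2 + 4*(½))*42)*3 + 576 = ((-2 + 2)*42)*3 + 576 = (0*42)*3 + 576 = 0*3 + 576 = 0 + 576 = 576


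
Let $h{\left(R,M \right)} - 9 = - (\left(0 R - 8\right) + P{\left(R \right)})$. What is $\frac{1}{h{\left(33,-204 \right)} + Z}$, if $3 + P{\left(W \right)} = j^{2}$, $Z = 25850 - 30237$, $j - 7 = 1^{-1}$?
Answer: $- \frac{1}{4431} \approx -0.00022568$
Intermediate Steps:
$j = 8$ ($j = 7 + 1^{-1} = 7 + 1 = 8$)
$Z = -4387$ ($Z = 25850 - 30237 = -4387$)
$P{\left(W \right)} = 61$ ($P{\left(W \right)} = -3 + 8^{2} = -3 + 64 = 61$)
$h{\left(R,M \right)} = -44$ ($h{\left(R,M \right)} = 9 - \left(\left(0 R - 8\right) + 61\right) = 9 - \left(\left(0 - 8\right) + 61\right) = 9 - \left(-8 + 61\right) = 9 - 53 = -44$)
$\frac{1}{h{\left(33,-204 \right)} + Z} = \frac{1}{-44 - 4387} = \frac{1}{-4431} = - \frac{1}{4431}$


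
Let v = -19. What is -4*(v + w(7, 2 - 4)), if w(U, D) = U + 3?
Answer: 36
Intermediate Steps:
w(U, D) = 3 + U
-4*(v + w(7, 2 - 4)) = -4*(-19 + (3 + 7)) = -4*(-19 + 10) = -4*(-9) = 36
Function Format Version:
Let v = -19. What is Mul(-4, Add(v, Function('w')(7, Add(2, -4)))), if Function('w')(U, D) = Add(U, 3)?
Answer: 36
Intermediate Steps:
Function('w')(U, D) = Add(3, U)
Mul(-4, Add(v, Function('w')(7, Add(2, -4)))) = Mul(-4, Add(-19, Add(3, 7))) = Mul(-4, Add(-19, 10)) = Mul(-4, -9) = 36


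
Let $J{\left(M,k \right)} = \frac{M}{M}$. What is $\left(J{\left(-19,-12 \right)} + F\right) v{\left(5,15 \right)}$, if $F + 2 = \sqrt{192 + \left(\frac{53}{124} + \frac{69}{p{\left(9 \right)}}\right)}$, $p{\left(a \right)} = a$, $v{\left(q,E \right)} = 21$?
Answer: $-21 + \frac{7 \sqrt{6922455}}{62} \approx 276.05$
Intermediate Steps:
$J{\left(M,k \right)} = 1$
$F = -2 + \frac{\sqrt{6922455}}{186}$ ($F = -2 + \sqrt{192 + \left(\frac{53}{124} + \frac{69}{9}\right)} = -2 + \sqrt{192 + \left(53 \cdot \frac{1}{124} + 69 \cdot \frac{1}{9}\right)} = -2 + \sqrt{192 + \left(\frac{53}{124} + \frac{23}{3}\right)} = -2 + \sqrt{192 + \frac{3011}{372}} = -2 + \sqrt{\frac{74435}{372}} = -2 + \frac{\sqrt{6922455}}{186} \approx 12.145$)
$\left(J{\left(-19,-12 \right)} + F\right) v{\left(5,15 \right)} = \left(1 - \left(2 - \frac{\sqrt{6922455}}{186}\right)\right) 21 = \left(-1 + \frac{\sqrt{6922455}}{186}\right) 21 = -21 + \frac{7 \sqrt{6922455}}{62}$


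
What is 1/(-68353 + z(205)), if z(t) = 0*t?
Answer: -1/68353 ≈ -1.4630e-5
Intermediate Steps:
z(t) = 0
1/(-68353 + z(205)) = 1/(-68353 + 0) = 1/(-68353) = -1/68353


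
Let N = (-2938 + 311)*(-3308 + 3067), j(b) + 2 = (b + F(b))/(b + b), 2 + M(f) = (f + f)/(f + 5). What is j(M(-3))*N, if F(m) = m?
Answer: -633107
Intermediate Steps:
M(f) = -2 + 2*f/(5 + f) (M(f) = -2 + (f + f)/(f + 5) = -2 + (2*f)/(5 + f) = -2 + 2*f/(5 + f))
j(b) = -1 (j(b) = -2 + (b + b)/(b + b) = -2 + (2*b)/((2*b)) = -2 + (2*b)*(1/(2*b)) = -2 + 1 = -1)
N = 633107 (N = -2627*(-241) = 633107)
j(M(-3))*N = -1*633107 = -633107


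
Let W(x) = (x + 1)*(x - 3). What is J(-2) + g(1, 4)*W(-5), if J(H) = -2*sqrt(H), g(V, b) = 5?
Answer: 160 - 2*I*sqrt(2) ≈ 160.0 - 2.8284*I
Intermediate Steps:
W(x) = (1 + x)*(-3 + x)
J(-2) + g(1, 4)*W(-5) = -2*I*sqrt(2) + 5*(-3 + (-5)**2 - 2*(-5)) = -2*I*sqrt(2) + 5*(-3 + 25 + 10) = -2*I*sqrt(2) + 5*32 = -2*I*sqrt(2) + 160 = 160 - 2*I*sqrt(2)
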